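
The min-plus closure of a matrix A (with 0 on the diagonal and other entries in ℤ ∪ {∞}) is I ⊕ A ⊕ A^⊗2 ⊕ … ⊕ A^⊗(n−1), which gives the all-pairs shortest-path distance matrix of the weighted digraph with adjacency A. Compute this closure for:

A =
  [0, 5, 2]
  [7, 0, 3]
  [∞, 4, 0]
Closure =
  [0, 5, 2]
  [7, 0, 3]
  [11, 4, 0]

This is the Floyd-Warshall all-pairs shortest-path computation. For each intermediate vertex k = 0, 1, …, 2, update dist[i][j] ← min(dist[i][j], dist[i][k] + dist[k][j]). The final matrix gives, for each (i, j), the minimum total weight of any directed path from i to j (possibly empty when i = j).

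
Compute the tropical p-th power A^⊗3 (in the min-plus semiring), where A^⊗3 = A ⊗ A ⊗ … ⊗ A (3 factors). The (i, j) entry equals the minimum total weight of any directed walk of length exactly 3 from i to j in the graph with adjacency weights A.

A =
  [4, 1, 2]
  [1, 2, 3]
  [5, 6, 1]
A^⊗3 =
  [4, 3, 4]
  [3, 4, 4]
  [7, 7, 3]

Each entry (A^⊗3)_ij equals the minimum over all length-3 walks i = v_0 → v_1 → … → v_3 = j of Σ_t A[v_t][v_{t+1}]. For example, for (i, j) = (0, 2) we minimise over 9 possible intermediate vertex sequences; the minimum is 4, attained along the walk 0 → 1 → 0 → 2.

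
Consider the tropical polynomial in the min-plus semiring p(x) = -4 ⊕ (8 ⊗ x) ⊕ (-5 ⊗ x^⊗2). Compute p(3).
p(3) = -4

A tropical monomial a ⊗ x^⊗i evaluates to a + i · x. Evaluating each term at x = 3:
  Term 0 contributes -4 + 0 · 3 = -4
  Term 1 contributes 8 + 1 · 3 = 11
  Term 2 contributes -5 + 2 · 3 = 1
p(3) = ⊕ of these = min[-4, 11, 1] = -4.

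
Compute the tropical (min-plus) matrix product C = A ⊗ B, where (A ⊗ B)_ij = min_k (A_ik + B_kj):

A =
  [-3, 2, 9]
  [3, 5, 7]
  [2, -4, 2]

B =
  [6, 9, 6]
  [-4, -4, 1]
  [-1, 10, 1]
A ⊗ B =
  [-2, -2, 3]
  [1, 1, 6]
  [-8, -8, -3]

Apply the min-plus product entry-by-entry:
  C[0][0] = min over k of (A[0][0] + B[0][0] = -3 + 6 = 3, A[0][1] + B[1][0] = 2 + -4 = -2, A[0][2] + B[2][0] = 9 + -1 = 8) = -2 (attained at k = 1)
  C[0][1] = min over k of (A[0][0] + B[0][1] = -3 + 9 = 6, A[0][1] + B[1][1] = 2 + -4 = -2, A[0][2] + B[2][1] = 9 + 10 = 19) = -2 (attained at k = 1)
  C[0][2] = min over k of (A[0][0] + B[0][2] = -3 + 6 = 3, A[0][1] + B[1][2] = 2 + 1 = 3, A[0][2] + B[2][2] = 9 + 1 = 10) = 3 (attained at k = 0)
  C[1][0] = min over k of (A[1][0] + B[0][0] = 3 + 6 = 9, A[1][1] + B[1][0] = 5 + -4 = 1, A[1][2] + B[2][0] = 7 + -1 = 6) = 1 (attained at k = 1)
  C[1][1] = min over k of (A[1][0] + B[0][1] = 3 + 9 = 12, A[1][1] + B[1][1] = 5 + -4 = 1, A[1][2] + B[2][1] = 7 + 10 = 17) = 1 (attained at k = 1)
  C[1][2] = min over k of (A[1][0] + B[0][2] = 3 + 6 = 9, A[1][1] + B[1][2] = 5 + 1 = 6, A[1][2] + B[2][2] = 7 + 1 = 8) = 6 (attained at k = 1)
  C[2][0] = min over k of (A[2][0] + B[0][0] = 2 + 6 = 8, A[2][1] + B[1][0] = -4 + -4 = -8, A[2][2] + B[2][0] = 2 + -1 = 1) = -8 (attained at k = 1)
  C[2][1] = min over k of (A[2][0] + B[0][1] = 2 + 9 = 11, A[2][1] + B[1][1] = -4 + -4 = -8, A[2][2] + B[2][1] = 2 + 10 = 12) = -8 (attained at k = 1)
  C[2][2] = min over k of (A[2][0] + B[0][2] = 2 + 6 = 8, A[2][1] + B[1][2] = -4 + 1 = -3, A[2][2] + B[2][2] = 2 + 1 = 3) = -3 (attained at k = 1)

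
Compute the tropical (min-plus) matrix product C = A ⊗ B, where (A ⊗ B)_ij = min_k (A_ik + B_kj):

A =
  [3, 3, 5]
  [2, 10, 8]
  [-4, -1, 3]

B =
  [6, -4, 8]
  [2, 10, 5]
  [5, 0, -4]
A ⊗ B =
  [5, -1, 1]
  [8, -2, 4]
  [1, -8, -1]

Apply the min-plus product entry-by-entry:
  C[0][0] = min over k of (A[0][0] + B[0][0] = 3 + 6 = 9, A[0][1] + B[1][0] = 3 + 2 = 5, A[0][2] + B[2][0] = 5 + 5 = 10) = 5 (attained at k = 1)
  C[0][1] = min over k of (A[0][0] + B[0][1] = 3 + -4 = -1, A[0][1] + B[1][1] = 3 + 10 = 13, A[0][2] + B[2][1] = 5 + 0 = 5) = -1 (attained at k = 0)
  C[0][2] = min over k of (A[0][0] + B[0][2] = 3 + 8 = 11, A[0][1] + B[1][2] = 3 + 5 = 8, A[0][2] + B[2][2] = 5 + -4 = 1) = 1 (attained at k = 2)
  C[1][0] = min over k of (A[1][0] + B[0][0] = 2 + 6 = 8, A[1][1] + B[1][0] = 10 + 2 = 12, A[1][2] + B[2][0] = 8 + 5 = 13) = 8 (attained at k = 0)
  C[1][1] = min over k of (A[1][0] + B[0][1] = 2 + -4 = -2, A[1][1] + B[1][1] = 10 + 10 = 20, A[1][2] + B[2][1] = 8 + 0 = 8) = -2 (attained at k = 0)
  C[1][2] = min over k of (A[1][0] + B[0][2] = 2 + 8 = 10, A[1][1] + B[1][2] = 10 + 5 = 15, A[1][2] + B[2][2] = 8 + -4 = 4) = 4 (attained at k = 2)
  C[2][0] = min over k of (A[2][0] + B[0][0] = -4 + 6 = 2, A[2][1] + B[1][0] = -1 + 2 = 1, A[2][2] + B[2][0] = 3 + 5 = 8) = 1 (attained at k = 1)
  C[2][1] = min over k of (A[2][0] + B[0][1] = -4 + -4 = -8, A[2][1] + B[1][1] = -1 + 10 = 9, A[2][2] + B[2][1] = 3 + 0 = 3) = -8 (attained at k = 0)
  C[2][2] = min over k of (A[2][0] + B[0][2] = -4 + 8 = 4, A[2][1] + B[1][2] = -1 + 5 = 4, A[2][2] + B[2][2] = 3 + -4 = -1) = -1 (attained at k = 2)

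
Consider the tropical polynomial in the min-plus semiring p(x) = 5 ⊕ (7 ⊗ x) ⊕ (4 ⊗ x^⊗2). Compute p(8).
p(8) = 5

A tropical monomial a ⊗ x^⊗i evaluates to a + i · x. Evaluating each term at x = 8:
  Term 0 contributes 5 + 0 · 8 = 5
  Term 1 contributes 7 + 1 · 8 = 15
  Term 2 contributes 4 + 2 · 8 = 20
p(8) = ⊕ of these = min[5, 15, 20] = 5.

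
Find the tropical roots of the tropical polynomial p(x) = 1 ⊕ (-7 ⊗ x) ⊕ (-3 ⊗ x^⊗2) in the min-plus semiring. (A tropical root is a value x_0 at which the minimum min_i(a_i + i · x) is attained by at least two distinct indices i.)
Roots: {-4, 8}

Each tropical root is a break point of the lower envelope of the lines y = a_i + i · x (there are 3 lines, with slopes 0, 1, ..., 2). Only the lines that attain the minimum somewhere contribute to roots; other lines are dominated. Here the surviving (envelope) indices are i = 2, i = 1, i = 0.
Intersections between consecutive envelope lines give the roots: for adjacent envelope indices i < j the intersection is x = (a_i − a_j) / (j − i). Reading off the sorted break points: {-4, 8}.
Verification: at each break x_0, at least two indices attain the minimum of min_i(a_i + i · x_0).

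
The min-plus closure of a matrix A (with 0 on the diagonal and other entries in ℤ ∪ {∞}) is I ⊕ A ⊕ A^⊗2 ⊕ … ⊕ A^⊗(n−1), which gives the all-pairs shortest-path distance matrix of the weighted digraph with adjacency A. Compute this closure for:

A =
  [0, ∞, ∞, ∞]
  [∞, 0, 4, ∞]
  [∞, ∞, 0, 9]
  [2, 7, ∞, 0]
Closure =
  [0, ∞, ∞, ∞]
  [15, 0, 4, 13]
  [11, 16, 0, 9]
  [2, 7, 11, 0]

This is the Floyd-Warshall all-pairs shortest-path computation. For each intermediate vertex k = 0, 1, …, 3, update dist[i][j] ← min(dist[i][j], dist[i][k] + dist[k][j]). The final matrix gives, for each (i, j), the minimum total weight of any directed path from i to j (possibly empty when i = j).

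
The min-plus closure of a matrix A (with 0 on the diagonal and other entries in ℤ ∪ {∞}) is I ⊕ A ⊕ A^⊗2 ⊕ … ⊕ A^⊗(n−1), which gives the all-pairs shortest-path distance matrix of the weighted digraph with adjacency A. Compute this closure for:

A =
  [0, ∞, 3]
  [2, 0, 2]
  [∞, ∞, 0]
Closure =
  [0, ∞, 3]
  [2, 0, 2]
  [∞, ∞, 0]

This is the Floyd-Warshall all-pairs shortest-path computation. For each intermediate vertex k = 0, 1, …, 2, update dist[i][j] ← min(dist[i][j], dist[i][k] + dist[k][j]). The final matrix gives, for each (i, j), the minimum total weight of any directed path from i to j (possibly empty when i = j).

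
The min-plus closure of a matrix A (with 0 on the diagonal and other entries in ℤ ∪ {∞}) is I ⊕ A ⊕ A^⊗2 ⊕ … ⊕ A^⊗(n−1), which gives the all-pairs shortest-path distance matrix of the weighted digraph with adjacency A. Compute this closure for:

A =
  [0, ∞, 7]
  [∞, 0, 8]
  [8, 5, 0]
Closure =
  [0, 12, 7]
  [16, 0, 8]
  [8, 5, 0]

This is the Floyd-Warshall all-pairs shortest-path computation. For each intermediate vertex k = 0, 1, …, 2, update dist[i][j] ← min(dist[i][j], dist[i][k] + dist[k][j]). The final matrix gives, for each (i, j), the minimum total weight of any directed path from i to j (possibly empty when i = j).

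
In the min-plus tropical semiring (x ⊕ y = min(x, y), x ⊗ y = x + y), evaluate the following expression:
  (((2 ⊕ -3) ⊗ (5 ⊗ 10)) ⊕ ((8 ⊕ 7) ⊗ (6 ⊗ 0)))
(((2 ⊕ -3) ⊗ (5 ⊗ 10)) ⊕ ((8 ⊕ 7) ⊗ (6 ⊗ 0))) = 12

Expand innermost to outermost. Recall ⊕ takes the minimum of its arguments and ⊗ takes their sum. Working out the expression (((2 ⊕ -3) ⊗ (5 ⊗ 10)) ⊕ ((8 ⊕ 7) ⊗ (6 ⊗ 0))) gives 12.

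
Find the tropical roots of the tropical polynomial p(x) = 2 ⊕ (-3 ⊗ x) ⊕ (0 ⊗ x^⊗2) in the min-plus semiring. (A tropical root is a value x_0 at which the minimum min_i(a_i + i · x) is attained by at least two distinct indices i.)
Roots: {-3, 5}

Each tropical root is a break point of the lower envelope of the lines y = a_i + i · x (there are 3 lines, with slopes 0, 1, ..., 2). Only the lines that attain the minimum somewhere contribute to roots; other lines are dominated. Here the surviving (envelope) indices are i = 2, i = 1, i = 0.
Intersections between consecutive envelope lines give the roots: for adjacent envelope indices i < j the intersection is x = (a_i − a_j) / (j − i). Reading off the sorted break points: {-3, 5}.
Verification: at each break x_0, at least two indices attain the minimum of min_i(a_i + i · x_0).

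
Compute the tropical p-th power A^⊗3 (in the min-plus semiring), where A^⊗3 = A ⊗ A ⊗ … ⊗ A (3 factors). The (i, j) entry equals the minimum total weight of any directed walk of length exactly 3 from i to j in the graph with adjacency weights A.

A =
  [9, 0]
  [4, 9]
A^⊗3 =
  [13, 4]
  [8, 13]

Each entry (A^⊗3)_ij equals the minimum over all length-3 walks i = v_0 → v_1 → … → v_3 = j of Σ_t A[v_t][v_{t+1}]. For example, for (i, j) = (0, 1) we minimise over 4 possible intermediate vertex sequences; the minimum is 4, attained along the walk 0 → 1 → 0 → 1.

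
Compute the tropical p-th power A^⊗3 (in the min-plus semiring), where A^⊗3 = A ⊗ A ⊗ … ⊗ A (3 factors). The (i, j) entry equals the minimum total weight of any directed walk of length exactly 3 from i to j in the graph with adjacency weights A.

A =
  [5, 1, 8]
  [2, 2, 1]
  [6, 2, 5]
A^⊗3 =
  [5, 4, 4]
  [5, 5, 4]
  [6, 5, 5]

Each entry (A^⊗3)_ij equals the minimum over all length-3 walks i = v_0 → v_1 → … → v_3 = j of Σ_t A[v_t][v_{t+1}]. For example, for (i, j) = (0, 2) we minimise over 9 possible intermediate vertex sequences; the minimum is 4, attained along the walk 0 → 1 → 1 → 2.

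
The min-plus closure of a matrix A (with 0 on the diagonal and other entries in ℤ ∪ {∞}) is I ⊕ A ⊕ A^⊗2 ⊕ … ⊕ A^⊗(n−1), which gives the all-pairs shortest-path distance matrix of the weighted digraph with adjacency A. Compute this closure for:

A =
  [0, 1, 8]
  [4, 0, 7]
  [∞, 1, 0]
Closure =
  [0, 1, 8]
  [4, 0, 7]
  [5, 1, 0]

This is the Floyd-Warshall all-pairs shortest-path computation. For each intermediate vertex k = 0, 1, …, 2, update dist[i][j] ← min(dist[i][j], dist[i][k] + dist[k][j]). The final matrix gives, for each (i, j), the minimum total weight of any directed path from i to j (possibly empty when i = j).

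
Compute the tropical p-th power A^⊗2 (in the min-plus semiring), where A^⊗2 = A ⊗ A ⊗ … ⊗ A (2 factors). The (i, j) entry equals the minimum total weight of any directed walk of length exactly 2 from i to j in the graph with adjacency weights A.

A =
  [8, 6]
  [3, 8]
A^⊗2 =
  [9, 14]
  [11, 9]

Each entry (A^⊗2)_ij equals the minimum over all length-2 walks i = v_0 → v_1 → … → v_2 = j of Σ_t A[v_t][v_{t+1}]. For example, for (i, j) = (0, 1) we minimise over 2 possible intermediate vertex sequences; the minimum is 14, attained along the walk 0 → 0 → 1.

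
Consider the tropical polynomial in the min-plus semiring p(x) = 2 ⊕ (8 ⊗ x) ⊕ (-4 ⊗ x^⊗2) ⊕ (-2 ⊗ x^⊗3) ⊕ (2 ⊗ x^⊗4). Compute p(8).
p(8) = 2

A tropical monomial a ⊗ x^⊗i evaluates to a + i · x. Evaluating each term at x = 8:
  Term 0 contributes 2 + 0 · 8 = 2
  Term 1 contributes 8 + 1 · 8 = 16
  Term 2 contributes -4 + 2 · 8 = 12
  Term 3 contributes -2 + 3 · 8 = 22
  Term 4 contributes 2 + 4 · 8 = 34
p(8) = ⊕ of these = min[2, 16, 12, 22, 34] = 2.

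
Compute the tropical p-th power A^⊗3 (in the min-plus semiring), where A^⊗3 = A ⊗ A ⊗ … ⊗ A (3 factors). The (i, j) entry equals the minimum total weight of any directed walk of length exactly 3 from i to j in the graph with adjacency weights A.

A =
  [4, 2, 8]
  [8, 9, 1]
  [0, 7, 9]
A^⊗3 =
  [3, 10, 7]
  [5, 3, 9]
  [8, 6, 3]

Each entry (A^⊗3)_ij equals the minimum over all length-3 walks i = v_0 → v_1 → … → v_3 = j of Σ_t A[v_t][v_{t+1}]. For example, for (i, j) = (0, 2) we minimise over 9 possible intermediate vertex sequences; the minimum is 7, attained along the walk 0 → 0 → 1 → 2.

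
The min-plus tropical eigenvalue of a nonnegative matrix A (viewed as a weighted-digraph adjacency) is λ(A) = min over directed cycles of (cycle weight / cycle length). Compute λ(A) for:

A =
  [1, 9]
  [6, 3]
λ(A) = 1

Enumerate directed cycles and compute their means (weight / length). Sample:
  cycle 0 → 0: weight = 1, length = 1, mean = 1/1 ≈ 1.000
  cycle 1 → 1: weight = 3, length = 1, mean = 3/1 ≈ 3.000
  cycle 0 → 1 → 0: weight = 15, length = 2, mean = 15/2 ≈ 7.500
  cycle 1 → 0 → 1: weight = 15, length = 2, mean = 15/2 ≈ 7.500
Minimum mean = 1.000, attained e.g. along the cycle 0 → 0 with weight 1 and length 1. So λ(A) = 1/1 = 1.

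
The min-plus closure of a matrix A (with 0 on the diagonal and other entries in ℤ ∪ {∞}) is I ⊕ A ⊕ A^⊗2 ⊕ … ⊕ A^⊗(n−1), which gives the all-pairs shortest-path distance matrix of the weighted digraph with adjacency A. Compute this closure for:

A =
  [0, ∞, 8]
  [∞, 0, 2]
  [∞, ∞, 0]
Closure =
  [0, ∞, 8]
  [∞, 0, 2]
  [∞, ∞, 0]

This is the Floyd-Warshall all-pairs shortest-path computation. For each intermediate vertex k = 0, 1, …, 2, update dist[i][j] ← min(dist[i][j], dist[i][k] + dist[k][j]). The final matrix gives, for each (i, j), the minimum total weight of any directed path from i to j (possibly empty when i = j).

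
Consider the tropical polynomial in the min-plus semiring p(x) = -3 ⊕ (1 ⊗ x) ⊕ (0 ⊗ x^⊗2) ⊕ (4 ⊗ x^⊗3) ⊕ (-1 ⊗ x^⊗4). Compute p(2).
p(2) = -3

A tropical monomial a ⊗ x^⊗i evaluates to a + i · x. Evaluating each term at x = 2:
  Term 0 contributes -3 + 0 · 2 = -3
  Term 1 contributes 1 + 1 · 2 = 3
  Term 2 contributes 0 + 2 · 2 = 4
  Term 3 contributes 4 + 3 · 2 = 10
  Term 4 contributes -1 + 4 · 2 = 7
p(2) = ⊕ of these = min[-3, 3, 4, 10, 7] = -3.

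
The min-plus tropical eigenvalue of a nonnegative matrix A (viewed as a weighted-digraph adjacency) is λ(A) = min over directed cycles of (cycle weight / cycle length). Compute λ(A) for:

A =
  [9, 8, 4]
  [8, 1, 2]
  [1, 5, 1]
λ(A) = 1

Enumerate directed cycles and compute their means (weight / length). Sample:
  cycle 0 → 0: weight = 9, length = 1, mean = 9/1 ≈ 9.000
  cycle 1 → 1: weight = 1, length = 1, mean = 1/1 ≈ 1.000
  cycle 2 → 2: weight = 1, length = 1, mean = 1/1 ≈ 1.000
  cycle 0 → 1 → 0: weight = 16, length = 2, mean = 16/2 ≈ 8.000
  cycle 0 → 2 → 0: weight = 5, length = 2, mean = 5/2 ≈ 2.500
  cycle 1 → 0 → 1: weight = 16, length = 2, mean = 16/2 ≈ 8.000
Minimum mean = 1.000, attained e.g. along the cycle 1 → 1 with weight 1 and length 1. So λ(A) = 1/1 = 1.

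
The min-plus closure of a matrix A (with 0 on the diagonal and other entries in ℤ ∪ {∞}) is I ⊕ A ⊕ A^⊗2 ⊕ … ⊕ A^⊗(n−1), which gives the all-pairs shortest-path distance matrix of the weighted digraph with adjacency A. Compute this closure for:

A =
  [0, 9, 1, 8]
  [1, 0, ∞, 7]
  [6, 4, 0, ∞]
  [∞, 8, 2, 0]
Closure =
  [0, 5, 1, 8]
  [1, 0, 2, 7]
  [5, 4, 0, 11]
  [7, 6, 2, 0]

This is the Floyd-Warshall all-pairs shortest-path computation. For each intermediate vertex k = 0, 1, …, 3, update dist[i][j] ← min(dist[i][j], dist[i][k] + dist[k][j]). The final matrix gives, for each (i, j), the minimum total weight of any directed path from i to j (possibly empty when i = j).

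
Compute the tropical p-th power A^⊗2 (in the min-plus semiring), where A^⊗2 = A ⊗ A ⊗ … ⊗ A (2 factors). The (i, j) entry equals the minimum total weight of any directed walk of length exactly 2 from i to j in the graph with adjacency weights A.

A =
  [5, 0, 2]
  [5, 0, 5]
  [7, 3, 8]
A^⊗2 =
  [5, 0, 5]
  [5, 0, 5]
  [8, 3, 8]

Each entry (A^⊗2)_ij equals the minimum over all length-2 walks i = v_0 → v_1 → … → v_2 = j of Σ_t A[v_t][v_{t+1}]. For example, for (i, j) = (0, 2) we minimise over 3 possible intermediate vertex sequences; the minimum is 5, attained along the walk 0 → 1 → 2.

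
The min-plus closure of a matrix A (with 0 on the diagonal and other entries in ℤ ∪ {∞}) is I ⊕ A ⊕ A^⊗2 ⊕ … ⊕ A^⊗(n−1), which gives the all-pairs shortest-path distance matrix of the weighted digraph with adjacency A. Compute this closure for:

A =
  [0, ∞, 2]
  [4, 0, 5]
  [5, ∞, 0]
Closure =
  [0, ∞, 2]
  [4, 0, 5]
  [5, ∞, 0]

This is the Floyd-Warshall all-pairs shortest-path computation. For each intermediate vertex k = 0, 1, …, 2, update dist[i][j] ← min(dist[i][j], dist[i][k] + dist[k][j]). The final matrix gives, for each (i, j), the minimum total weight of any directed path from i to j (possibly empty when i = j).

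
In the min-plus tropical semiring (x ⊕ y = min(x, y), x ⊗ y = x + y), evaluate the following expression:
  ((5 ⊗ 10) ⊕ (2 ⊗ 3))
((5 ⊗ 10) ⊕ (2 ⊗ 3)) = 5

Expand innermost to outermost. Recall ⊕ takes the minimum of its arguments and ⊗ takes their sum. Working out the expression ((5 ⊗ 10) ⊕ (2 ⊗ 3)) gives 5.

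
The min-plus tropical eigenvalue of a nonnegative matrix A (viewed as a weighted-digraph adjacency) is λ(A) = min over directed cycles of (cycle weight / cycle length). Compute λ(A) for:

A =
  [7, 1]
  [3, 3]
λ(A) = 2

Enumerate directed cycles and compute their means (weight / length). Sample:
  cycle 0 → 0: weight = 7, length = 1, mean = 7/1 ≈ 7.000
  cycle 1 → 1: weight = 3, length = 1, mean = 3/1 ≈ 3.000
  cycle 0 → 1 → 0: weight = 4, length = 2, mean = 4/2 ≈ 2.000
  cycle 1 → 0 → 1: weight = 4, length = 2, mean = 4/2 ≈ 2.000
Minimum mean = 2.000, attained e.g. along the cycle 0 → 1 → 0 with weight 4 and length 2. So λ(A) = 4/2 = 2.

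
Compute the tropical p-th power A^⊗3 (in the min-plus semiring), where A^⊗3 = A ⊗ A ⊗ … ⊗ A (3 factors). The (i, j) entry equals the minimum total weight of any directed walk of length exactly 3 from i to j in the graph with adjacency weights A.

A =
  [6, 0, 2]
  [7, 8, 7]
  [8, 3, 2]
A^⊗3 =
  [12, 7, 6]
  [14, 12, 11]
  [12, 7, 6]

Each entry (A^⊗3)_ij equals the minimum over all length-3 walks i = v_0 → v_1 → … → v_3 = j of Σ_t A[v_t][v_{t+1}]. For example, for (i, j) = (0, 2) we minimise over 9 possible intermediate vertex sequences; the minimum is 6, attained along the walk 0 → 2 → 2 → 2.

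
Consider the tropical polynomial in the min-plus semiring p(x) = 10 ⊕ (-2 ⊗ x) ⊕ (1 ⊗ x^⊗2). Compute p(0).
p(0) = -2

A tropical monomial a ⊗ x^⊗i evaluates to a + i · x. Evaluating each term at x = 0:
  Term 0 contributes 10 + 0 · 0 = 10
  Term 1 contributes -2 + 1 · 0 = -2
  Term 2 contributes 1 + 2 · 0 = 1
p(0) = ⊕ of these = min[10, -2, 1] = -2.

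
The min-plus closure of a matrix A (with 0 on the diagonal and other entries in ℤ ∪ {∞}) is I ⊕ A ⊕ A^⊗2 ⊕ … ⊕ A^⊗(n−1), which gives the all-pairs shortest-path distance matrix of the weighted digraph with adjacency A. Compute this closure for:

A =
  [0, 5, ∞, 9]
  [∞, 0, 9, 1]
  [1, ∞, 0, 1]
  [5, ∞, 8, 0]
Closure =
  [0, 5, 14, 6]
  [6, 0, 9, 1]
  [1, 6, 0, 1]
  [5, 10, 8, 0]

This is the Floyd-Warshall all-pairs shortest-path computation. For each intermediate vertex k = 0, 1, …, 3, update dist[i][j] ← min(dist[i][j], dist[i][k] + dist[k][j]). The final matrix gives, for each (i, j), the minimum total weight of any directed path from i to j (possibly empty when i = j).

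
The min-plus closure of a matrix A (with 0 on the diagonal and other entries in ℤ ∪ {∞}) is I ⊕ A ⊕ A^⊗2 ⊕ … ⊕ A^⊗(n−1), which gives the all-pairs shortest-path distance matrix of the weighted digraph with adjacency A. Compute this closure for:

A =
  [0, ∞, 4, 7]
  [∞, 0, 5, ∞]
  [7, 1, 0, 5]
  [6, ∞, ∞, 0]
Closure =
  [0, 5, 4, 7]
  [12, 0, 5, 10]
  [7, 1, 0, 5]
  [6, 11, 10, 0]

This is the Floyd-Warshall all-pairs shortest-path computation. For each intermediate vertex k = 0, 1, …, 3, update dist[i][j] ← min(dist[i][j], dist[i][k] + dist[k][j]). The final matrix gives, for each (i, j), the minimum total weight of any directed path from i to j (possibly empty when i = j).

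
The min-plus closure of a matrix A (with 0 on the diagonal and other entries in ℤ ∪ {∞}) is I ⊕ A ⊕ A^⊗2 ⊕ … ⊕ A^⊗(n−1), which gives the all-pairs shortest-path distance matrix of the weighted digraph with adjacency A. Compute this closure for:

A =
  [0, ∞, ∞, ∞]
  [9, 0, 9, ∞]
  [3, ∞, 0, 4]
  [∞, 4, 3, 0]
Closure =
  [0, ∞, ∞, ∞]
  [9, 0, 9, 13]
  [3, 8, 0, 4]
  [6, 4, 3, 0]

This is the Floyd-Warshall all-pairs shortest-path computation. For each intermediate vertex k = 0, 1, …, 3, update dist[i][j] ← min(dist[i][j], dist[i][k] + dist[k][j]). The final matrix gives, for each (i, j), the minimum total weight of any directed path from i to j (possibly empty when i = j).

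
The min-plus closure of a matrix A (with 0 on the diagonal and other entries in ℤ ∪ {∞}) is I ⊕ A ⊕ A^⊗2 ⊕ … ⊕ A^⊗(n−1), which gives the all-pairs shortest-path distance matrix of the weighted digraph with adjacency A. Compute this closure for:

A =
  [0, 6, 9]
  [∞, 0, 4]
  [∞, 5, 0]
Closure =
  [0, 6, 9]
  [∞, 0, 4]
  [∞, 5, 0]

This is the Floyd-Warshall all-pairs shortest-path computation. For each intermediate vertex k = 0, 1, …, 2, update dist[i][j] ← min(dist[i][j], dist[i][k] + dist[k][j]). The final matrix gives, for each (i, j), the minimum total weight of any directed path from i to j (possibly empty when i = j).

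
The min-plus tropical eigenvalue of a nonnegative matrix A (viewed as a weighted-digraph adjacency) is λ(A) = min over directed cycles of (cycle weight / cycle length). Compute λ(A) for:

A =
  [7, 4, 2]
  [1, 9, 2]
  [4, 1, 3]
λ(A) = 4/3

Enumerate directed cycles and compute their means (weight / length). Sample:
  cycle 0 → 0: weight = 7, length = 1, mean = 7/1 ≈ 7.000
  cycle 1 → 1: weight = 9, length = 1, mean = 9/1 ≈ 9.000
  cycle 2 → 2: weight = 3, length = 1, mean = 3/1 ≈ 3.000
  cycle 0 → 1 → 0: weight = 5, length = 2, mean = 5/2 ≈ 2.500
  cycle 0 → 2 → 0: weight = 6, length = 2, mean = 6/2 ≈ 3.000
  cycle 1 → 0 → 1: weight = 5, length = 2, mean = 5/2 ≈ 2.500
Minimum mean = 1.333, attained e.g. along the cycle 0 → 2 → 1 → 0 with weight 4 and length 3. So λ(A) = 4/3 = 4/3.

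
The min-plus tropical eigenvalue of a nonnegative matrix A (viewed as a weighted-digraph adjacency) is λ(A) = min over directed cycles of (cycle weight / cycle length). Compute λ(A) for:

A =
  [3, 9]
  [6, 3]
λ(A) = 3

Enumerate directed cycles and compute their means (weight / length). Sample:
  cycle 0 → 0: weight = 3, length = 1, mean = 3/1 ≈ 3.000
  cycle 1 → 1: weight = 3, length = 1, mean = 3/1 ≈ 3.000
  cycle 0 → 1 → 0: weight = 15, length = 2, mean = 15/2 ≈ 7.500
  cycle 1 → 0 → 1: weight = 15, length = 2, mean = 15/2 ≈ 7.500
Minimum mean = 3.000, attained e.g. along the cycle 0 → 0 with weight 3 and length 1. So λ(A) = 3/1 = 3.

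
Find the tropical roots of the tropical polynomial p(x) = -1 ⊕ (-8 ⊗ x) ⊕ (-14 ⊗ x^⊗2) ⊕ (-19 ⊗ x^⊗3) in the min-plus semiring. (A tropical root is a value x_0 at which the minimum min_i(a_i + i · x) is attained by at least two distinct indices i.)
Roots: {5, 6, 7}

Each tropical root is a break point of the lower envelope of the lines y = a_i + i · x (there are 4 lines, with slopes 0, 1, ..., 3). Only the lines that attain the minimum somewhere contribute to roots; other lines are dominated. Here the surviving (envelope) indices are i = 3, i = 2, i = 1, i = 0.
Intersections between consecutive envelope lines give the roots: for adjacent envelope indices i < j the intersection is x = (a_i − a_j) / (j − i). Reading off the sorted break points: {5, 6, 7}.
Verification: at each break x_0, at least two indices attain the minimum of min_i(a_i + i · x_0).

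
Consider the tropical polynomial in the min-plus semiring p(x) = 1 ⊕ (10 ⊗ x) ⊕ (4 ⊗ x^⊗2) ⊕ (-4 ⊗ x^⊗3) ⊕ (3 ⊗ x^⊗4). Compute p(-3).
p(-3) = -13

A tropical monomial a ⊗ x^⊗i evaluates to a + i · x. Evaluating each term at x = -3:
  Term 0 contributes 1 + 0 · -3 = 1
  Term 1 contributes 10 + 1 · -3 = 7
  Term 2 contributes 4 + 2 · -3 = -2
  Term 3 contributes -4 + 3 · -3 = -13
  Term 4 contributes 3 + 4 · -3 = -9
p(-3) = ⊕ of these = min[1, 7, -2, -13, -9] = -13.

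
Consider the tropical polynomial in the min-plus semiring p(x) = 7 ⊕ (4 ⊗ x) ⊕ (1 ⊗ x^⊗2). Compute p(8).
p(8) = 7

A tropical monomial a ⊗ x^⊗i evaluates to a + i · x. Evaluating each term at x = 8:
  Term 0 contributes 7 + 0 · 8 = 7
  Term 1 contributes 4 + 1 · 8 = 12
  Term 2 contributes 1 + 2 · 8 = 17
p(8) = ⊕ of these = min[7, 12, 17] = 7.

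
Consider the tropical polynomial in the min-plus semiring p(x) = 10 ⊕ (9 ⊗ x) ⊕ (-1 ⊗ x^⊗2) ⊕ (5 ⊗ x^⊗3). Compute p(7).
p(7) = 10

A tropical monomial a ⊗ x^⊗i evaluates to a + i · x. Evaluating each term at x = 7:
  Term 0 contributes 10 + 0 · 7 = 10
  Term 1 contributes 9 + 1 · 7 = 16
  Term 2 contributes -1 + 2 · 7 = 13
  Term 3 contributes 5 + 3 · 7 = 26
p(7) = ⊕ of these = min[10, 16, 13, 26] = 10.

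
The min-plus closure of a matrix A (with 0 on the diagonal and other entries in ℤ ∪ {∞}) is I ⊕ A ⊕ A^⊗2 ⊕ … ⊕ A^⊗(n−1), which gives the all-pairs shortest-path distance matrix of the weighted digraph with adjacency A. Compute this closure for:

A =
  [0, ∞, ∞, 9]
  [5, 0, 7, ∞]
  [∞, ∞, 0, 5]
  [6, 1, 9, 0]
Closure =
  [0, 10, 17, 9]
  [5, 0, 7, 12]
  [11, 6, 0, 5]
  [6, 1, 8, 0]

This is the Floyd-Warshall all-pairs shortest-path computation. For each intermediate vertex k = 0, 1, …, 3, update dist[i][j] ← min(dist[i][j], dist[i][k] + dist[k][j]). The final matrix gives, for each (i, j), the minimum total weight of any directed path from i to j (possibly empty when i = j).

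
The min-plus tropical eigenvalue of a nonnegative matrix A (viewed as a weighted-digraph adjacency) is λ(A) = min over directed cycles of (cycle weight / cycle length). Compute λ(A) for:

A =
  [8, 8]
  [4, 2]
λ(A) = 2

Enumerate directed cycles and compute their means (weight / length). Sample:
  cycle 0 → 0: weight = 8, length = 1, mean = 8/1 ≈ 8.000
  cycle 1 → 1: weight = 2, length = 1, mean = 2/1 ≈ 2.000
  cycle 0 → 1 → 0: weight = 12, length = 2, mean = 12/2 ≈ 6.000
  cycle 1 → 0 → 1: weight = 12, length = 2, mean = 12/2 ≈ 6.000
Minimum mean = 2.000, attained e.g. along the cycle 1 → 1 with weight 2 and length 1. So λ(A) = 2/1 = 2.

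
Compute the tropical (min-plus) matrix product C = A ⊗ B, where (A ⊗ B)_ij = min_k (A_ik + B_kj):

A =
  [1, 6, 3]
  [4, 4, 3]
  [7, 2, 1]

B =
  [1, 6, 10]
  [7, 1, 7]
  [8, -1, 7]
A ⊗ B =
  [2, 2, 10]
  [5, 2, 10]
  [8, 0, 8]

Apply the min-plus product entry-by-entry:
  C[0][0] = min over k of (A[0][0] + B[0][0] = 1 + 1 = 2, A[0][1] + B[1][0] = 6 + 7 = 13, A[0][2] + B[2][0] = 3 + 8 = 11) = 2 (attained at k = 0)
  C[0][1] = min over k of (A[0][0] + B[0][1] = 1 + 6 = 7, A[0][1] + B[1][1] = 6 + 1 = 7, A[0][2] + B[2][1] = 3 + -1 = 2) = 2 (attained at k = 2)
  C[0][2] = min over k of (A[0][0] + B[0][2] = 1 + 10 = 11, A[0][1] + B[1][2] = 6 + 7 = 13, A[0][2] + B[2][2] = 3 + 7 = 10) = 10 (attained at k = 2)
  C[1][0] = min over k of (A[1][0] + B[0][0] = 4 + 1 = 5, A[1][1] + B[1][0] = 4 + 7 = 11, A[1][2] + B[2][0] = 3 + 8 = 11) = 5 (attained at k = 0)
  C[1][1] = min over k of (A[1][0] + B[0][1] = 4 + 6 = 10, A[1][1] + B[1][1] = 4 + 1 = 5, A[1][2] + B[2][1] = 3 + -1 = 2) = 2 (attained at k = 2)
  C[1][2] = min over k of (A[1][0] + B[0][2] = 4 + 10 = 14, A[1][1] + B[1][2] = 4 + 7 = 11, A[1][2] + B[2][2] = 3 + 7 = 10) = 10 (attained at k = 2)
  C[2][0] = min over k of (A[2][0] + B[0][0] = 7 + 1 = 8, A[2][1] + B[1][0] = 2 + 7 = 9, A[2][2] + B[2][0] = 1 + 8 = 9) = 8 (attained at k = 0)
  C[2][1] = min over k of (A[2][0] + B[0][1] = 7 + 6 = 13, A[2][1] + B[1][1] = 2 + 1 = 3, A[2][2] + B[2][1] = 1 + -1 = 0) = 0 (attained at k = 2)
  C[2][2] = min over k of (A[2][0] + B[0][2] = 7 + 10 = 17, A[2][1] + B[1][2] = 2 + 7 = 9, A[2][2] + B[2][2] = 1 + 7 = 8) = 8 (attained at k = 2)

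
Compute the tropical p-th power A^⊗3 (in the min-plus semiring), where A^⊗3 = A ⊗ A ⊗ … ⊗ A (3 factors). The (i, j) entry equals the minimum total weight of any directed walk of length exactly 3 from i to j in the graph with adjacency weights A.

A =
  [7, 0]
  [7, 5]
A^⊗3 =
  [12, 7]
  [14, 12]

Each entry (A^⊗3)_ij equals the minimum over all length-3 walks i = v_0 → v_1 → … → v_3 = j of Σ_t A[v_t][v_{t+1}]. For example, for (i, j) = (0, 1) we minimise over 4 possible intermediate vertex sequences; the minimum is 7, attained along the walk 0 → 1 → 0 → 1.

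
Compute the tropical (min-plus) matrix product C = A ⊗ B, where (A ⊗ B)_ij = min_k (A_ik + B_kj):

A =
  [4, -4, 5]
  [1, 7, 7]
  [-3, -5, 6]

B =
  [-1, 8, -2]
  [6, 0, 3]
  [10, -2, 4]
A ⊗ B =
  [2, -4, -1]
  [0, 5, -1]
  [-4, -5, -5]

Apply the min-plus product entry-by-entry:
  C[0][0] = min over k of (A[0][0] + B[0][0] = 4 + -1 = 3, A[0][1] + B[1][0] = -4 + 6 = 2, A[0][2] + B[2][0] = 5 + 10 = 15) = 2 (attained at k = 1)
  C[0][1] = min over k of (A[0][0] + B[0][1] = 4 + 8 = 12, A[0][1] + B[1][1] = -4 + 0 = -4, A[0][2] + B[2][1] = 5 + -2 = 3) = -4 (attained at k = 1)
  C[0][2] = min over k of (A[0][0] + B[0][2] = 4 + -2 = 2, A[0][1] + B[1][2] = -4 + 3 = -1, A[0][2] + B[2][2] = 5 + 4 = 9) = -1 (attained at k = 1)
  C[1][0] = min over k of (A[1][0] + B[0][0] = 1 + -1 = 0, A[1][1] + B[1][0] = 7 + 6 = 13, A[1][2] + B[2][0] = 7 + 10 = 17) = 0 (attained at k = 0)
  C[1][1] = min over k of (A[1][0] + B[0][1] = 1 + 8 = 9, A[1][1] + B[1][1] = 7 + 0 = 7, A[1][2] + B[2][1] = 7 + -2 = 5) = 5 (attained at k = 2)
  C[1][2] = min over k of (A[1][0] + B[0][2] = 1 + -2 = -1, A[1][1] + B[1][2] = 7 + 3 = 10, A[1][2] + B[2][2] = 7 + 4 = 11) = -1 (attained at k = 0)
  C[2][0] = min over k of (A[2][0] + B[0][0] = -3 + -1 = -4, A[2][1] + B[1][0] = -5 + 6 = 1, A[2][2] + B[2][0] = 6 + 10 = 16) = -4 (attained at k = 0)
  C[2][1] = min over k of (A[2][0] + B[0][1] = -3 + 8 = 5, A[2][1] + B[1][1] = -5 + 0 = -5, A[2][2] + B[2][1] = 6 + -2 = 4) = -5 (attained at k = 1)
  C[2][2] = min over k of (A[2][0] + B[0][2] = -3 + -2 = -5, A[2][1] + B[1][2] = -5 + 3 = -2, A[2][2] + B[2][2] = 6 + 4 = 10) = -5 (attained at k = 0)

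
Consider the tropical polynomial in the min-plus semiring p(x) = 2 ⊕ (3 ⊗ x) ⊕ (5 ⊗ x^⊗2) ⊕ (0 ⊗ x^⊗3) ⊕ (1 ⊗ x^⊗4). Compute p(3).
p(3) = 2

A tropical monomial a ⊗ x^⊗i evaluates to a + i · x. Evaluating each term at x = 3:
  Term 0 contributes 2 + 0 · 3 = 2
  Term 1 contributes 3 + 1 · 3 = 6
  Term 2 contributes 5 + 2 · 3 = 11
  Term 3 contributes 0 + 3 · 3 = 9
  Term 4 contributes 1 + 4 · 3 = 13
p(3) = ⊕ of these = min[2, 6, 11, 9, 13] = 2.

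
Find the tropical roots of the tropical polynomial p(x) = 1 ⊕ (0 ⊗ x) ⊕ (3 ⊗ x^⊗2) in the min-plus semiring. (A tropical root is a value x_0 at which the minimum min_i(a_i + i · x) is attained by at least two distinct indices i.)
Roots: {-3, 1}

Each tropical root is a break point of the lower envelope of the lines y = a_i + i · x (there are 3 lines, with slopes 0, 1, ..., 2). Only the lines that attain the minimum somewhere contribute to roots; other lines are dominated. Here the surviving (envelope) indices are i = 2, i = 1, i = 0.
Intersections between consecutive envelope lines give the roots: for adjacent envelope indices i < j the intersection is x = (a_i − a_j) / (j − i). Reading off the sorted break points: {-3, 1}.
Verification: at each break x_0, at least two indices attain the minimum of min_i(a_i + i · x_0).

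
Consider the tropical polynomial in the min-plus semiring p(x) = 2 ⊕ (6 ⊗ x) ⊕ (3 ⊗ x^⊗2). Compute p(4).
p(4) = 2

A tropical monomial a ⊗ x^⊗i evaluates to a + i · x. Evaluating each term at x = 4:
  Term 0 contributes 2 + 0 · 4 = 2
  Term 1 contributes 6 + 1 · 4 = 10
  Term 2 contributes 3 + 2 · 4 = 11
p(4) = ⊕ of these = min[2, 10, 11] = 2.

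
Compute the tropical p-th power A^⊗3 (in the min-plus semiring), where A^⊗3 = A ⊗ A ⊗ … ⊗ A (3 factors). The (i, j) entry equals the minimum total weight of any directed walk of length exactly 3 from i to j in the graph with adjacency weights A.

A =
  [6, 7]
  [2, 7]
A^⊗3 =
  [15, 16]
  [11, 15]

Each entry (A^⊗3)_ij equals the minimum over all length-3 walks i = v_0 → v_1 → … → v_3 = j of Σ_t A[v_t][v_{t+1}]. For example, for (i, j) = (0, 1) we minimise over 4 possible intermediate vertex sequences; the minimum is 16, attained along the walk 0 → 1 → 0 → 1.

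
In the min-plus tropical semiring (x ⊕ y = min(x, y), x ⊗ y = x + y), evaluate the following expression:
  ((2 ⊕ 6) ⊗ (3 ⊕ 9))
((2 ⊕ 6) ⊗ (3 ⊕ 9)) = 5

Expand innermost to outermost. Recall ⊕ takes the minimum of its arguments and ⊗ takes their sum. Working out the expression ((2 ⊕ 6) ⊗ (3 ⊕ 9)) gives 5.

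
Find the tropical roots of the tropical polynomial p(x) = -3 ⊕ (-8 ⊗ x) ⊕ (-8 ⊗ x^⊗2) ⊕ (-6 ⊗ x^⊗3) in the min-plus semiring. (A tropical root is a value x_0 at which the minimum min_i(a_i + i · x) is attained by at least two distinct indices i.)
Roots: {-2, 0, 5}

Each tropical root is a break point of the lower envelope of the lines y = a_i + i · x (there are 4 lines, with slopes 0, 1, ..., 3). Only the lines that attain the minimum somewhere contribute to roots; other lines are dominated. Here the surviving (envelope) indices are i = 3, i = 2, i = 1, i = 0.
Intersections between consecutive envelope lines give the roots: for adjacent envelope indices i < j the intersection is x = (a_i − a_j) / (j − i). Reading off the sorted break points: {-2, 0, 5}.
Verification: at each break x_0, at least two indices attain the minimum of min_i(a_i + i · x_0).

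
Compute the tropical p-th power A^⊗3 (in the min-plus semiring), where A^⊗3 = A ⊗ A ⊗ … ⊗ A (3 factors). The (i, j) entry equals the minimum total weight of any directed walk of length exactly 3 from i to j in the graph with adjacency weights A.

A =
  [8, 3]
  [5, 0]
A^⊗3 =
  [8, 3]
  [5, 0]

Each entry (A^⊗3)_ij equals the minimum over all length-3 walks i = v_0 → v_1 → … → v_3 = j of Σ_t A[v_t][v_{t+1}]. For example, for (i, j) = (0, 1) we minimise over 4 possible intermediate vertex sequences; the minimum is 3, attained along the walk 0 → 1 → 1 → 1.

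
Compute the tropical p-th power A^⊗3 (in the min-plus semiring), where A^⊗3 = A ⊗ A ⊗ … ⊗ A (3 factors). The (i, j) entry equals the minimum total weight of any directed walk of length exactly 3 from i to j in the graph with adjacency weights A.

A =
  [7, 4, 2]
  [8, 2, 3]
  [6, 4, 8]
A^⊗3 =
  [13, 8, 9]
  [11, 6, 7]
  [13, 8, 9]

Each entry (A^⊗3)_ij equals the minimum over all length-3 walks i = v_0 → v_1 → … → v_3 = j of Σ_t A[v_t][v_{t+1}]. For example, for (i, j) = (0, 2) we minimise over 9 possible intermediate vertex sequences; the minimum is 9, attained along the walk 0 → 1 → 1 → 2.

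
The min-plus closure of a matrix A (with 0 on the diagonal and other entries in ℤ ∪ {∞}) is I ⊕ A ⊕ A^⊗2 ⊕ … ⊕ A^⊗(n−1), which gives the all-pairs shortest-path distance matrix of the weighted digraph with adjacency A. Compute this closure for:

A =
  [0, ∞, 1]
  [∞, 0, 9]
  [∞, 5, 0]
Closure =
  [0, 6, 1]
  [∞, 0, 9]
  [∞, 5, 0]

This is the Floyd-Warshall all-pairs shortest-path computation. For each intermediate vertex k = 0, 1, …, 2, update dist[i][j] ← min(dist[i][j], dist[i][k] + dist[k][j]). The final matrix gives, for each (i, j), the minimum total weight of any directed path from i to j (possibly empty when i = j).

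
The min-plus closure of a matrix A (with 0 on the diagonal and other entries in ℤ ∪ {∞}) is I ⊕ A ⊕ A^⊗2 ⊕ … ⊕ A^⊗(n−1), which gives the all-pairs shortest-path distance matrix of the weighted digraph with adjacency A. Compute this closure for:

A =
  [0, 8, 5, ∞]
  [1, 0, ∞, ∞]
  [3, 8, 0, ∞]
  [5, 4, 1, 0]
Closure =
  [0, 8, 5, ∞]
  [1, 0, 6, ∞]
  [3, 8, 0, ∞]
  [4, 4, 1, 0]

This is the Floyd-Warshall all-pairs shortest-path computation. For each intermediate vertex k = 0, 1, …, 3, update dist[i][j] ← min(dist[i][j], dist[i][k] + dist[k][j]). The final matrix gives, for each (i, j), the minimum total weight of any directed path from i to j (possibly empty when i = j).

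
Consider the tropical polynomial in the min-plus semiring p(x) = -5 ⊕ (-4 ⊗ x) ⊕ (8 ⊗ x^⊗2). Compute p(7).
p(7) = -5

A tropical monomial a ⊗ x^⊗i evaluates to a + i · x. Evaluating each term at x = 7:
  Term 0 contributes -5 + 0 · 7 = -5
  Term 1 contributes -4 + 1 · 7 = 3
  Term 2 contributes 8 + 2 · 7 = 22
p(7) = ⊕ of these = min[-5, 3, 22] = -5.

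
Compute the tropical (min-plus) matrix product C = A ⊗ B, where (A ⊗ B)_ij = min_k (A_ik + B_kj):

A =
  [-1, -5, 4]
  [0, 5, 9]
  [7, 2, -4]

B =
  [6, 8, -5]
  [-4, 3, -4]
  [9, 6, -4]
A ⊗ B =
  [-9, -2, -9]
  [1, 8, -5]
  [-2, 2, -8]

Apply the min-plus product entry-by-entry:
  C[0][0] = min over k of (A[0][0] + B[0][0] = -1 + 6 = 5, A[0][1] + B[1][0] = -5 + -4 = -9, A[0][2] + B[2][0] = 4 + 9 = 13) = -9 (attained at k = 1)
  C[0][1] = min over k of (A[0][0] + B[0][1] = -1 + 8 = 7, A[0][1] + B[1][1] = -5 + 3 = -2, A[0][2] + B[2][1] = 4 + 6 = 10) = -2 (attained at k = 1)
  C[0][2] = min over k of (A[0][0] + B[0][2] = -1 + -5 = -6, A[0][1] + B[1][2] = -5 + -4 = -9, A[0][2] + B[2][2] = 4 + -4 = 0) = -9 (attained at k = 1)
  C[1][0] = min over k of (A[1][0] + B[0][0] = 0 + 6 = 6, A[1][1] + B[1][0] = 5 + -4 = 1, A[1][2] + B[2][0] = 9 + 9 = 18) = 1 (attained at k = 1)
  C[1][1] = min over k of (A[1][0] + B[0][1] = 0 + 8 = 8, A[1][1] + B[1][1] = 5 + 3 = 8, A[1][2] + B[2][1] = 9 + 6 = 15) = 8 (attained at k = 0)
  C[1][2] = min over k of (A[1][0] + B[0][2] = 0 + -5 = -5, A[1][1] + B[1][2] = 5 + -4 = 1, A[1][2] + B[2][2] = 9 + -4 = 5) = -5 (attained at k = 0)
  C[2][0] = min over k of (A[2][0] + B[0][0] = 7 + 6 = 13, A[2][1] + B[1][0] = 2 + -4 = -2, A[2][2] + B[2][0] = -4 + 9 = 5) = -2 (attained at k = 1)
  C[2][1] = min over k of (A[2][0] + B[0][1] = 7 + 8 = 15, A[2][1] + B[1][1] = 2 + 3 = 5, A[2][2] + B[2][1] = -4 + 6 = 2) = 2 (attained at k = 2)
  C[2][2] = min over k of (A[2][0] + B[0][2] = 7 + -5 = 2, A[2][1] + B[1][2] = 2 + -4 = -2, A[2][2] + B[2][2] = -4 + -4 = -8) = -8 (attained at k = 2)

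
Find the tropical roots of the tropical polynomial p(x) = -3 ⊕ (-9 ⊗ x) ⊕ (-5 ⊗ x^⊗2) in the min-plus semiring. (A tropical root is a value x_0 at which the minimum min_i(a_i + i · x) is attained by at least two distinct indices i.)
Roots: {-4, 6}

Each tropical root is a break point of the lower envelope of the lines y = a_i + i · x (there are 3 lines, with slopes 0, 1, ..., 2). Only the lines that attain the minimum somewhere contribute to roots; other lines are dominated. Here the surviving (envelope) indices are i = 2, i = 1, i = 0.
Intersections between consecutive envelope lines give the roots: for adjacent envelope indices i < j the intersection is x = (a_i − a_j) / (j − i). Reading off the sorted break points: {-4, 6}.
Verification: at each break x_0, at least two indices attain the minimum of min_i(a_i + i · x_0).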